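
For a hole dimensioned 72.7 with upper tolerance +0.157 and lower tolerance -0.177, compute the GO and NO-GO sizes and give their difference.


GO = nominal - lower_tol (smallest hole = maximum material condition)
GO = 72.7 - 0.177 = 72.523
NO-GO = nominal + upper_tol (largest hole = least material condition)
NO-GO = 72.7 + 0.157 = 72.857
spread = NO-GO - GO = 72.857 - 72.523 = 0.3340

0.3340


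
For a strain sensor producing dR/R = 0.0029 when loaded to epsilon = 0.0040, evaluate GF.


GF = (dR/R) / epsilon
= 0.0029 / 0.0040
= 0.7250

0.7250


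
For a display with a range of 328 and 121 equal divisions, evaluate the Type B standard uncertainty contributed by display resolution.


resolution = range / divisions
resolution = 328 / 121 = 2.7107438
u_res = resolution / (2*sqrt(3))
u_res = 2.7107438 / 3.4641016
u_res = 0.7825

0.7825


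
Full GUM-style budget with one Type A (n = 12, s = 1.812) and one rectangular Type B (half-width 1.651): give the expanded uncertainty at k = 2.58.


u_A = s / sqrt(n) = 1.812 / sqrt(12) = 0.52307934
u_B = half_width / sqrt(3) = 1.651 / sqrt(3) = 0.95320529
uc = sqrt(u_A^2 + u_B^2) = sqrt(0.52307934^2 + 0.95320529^2) = 1.0872959
U = k * uc = 2.58 * 1.0872959
U = 2.8052

2.8052


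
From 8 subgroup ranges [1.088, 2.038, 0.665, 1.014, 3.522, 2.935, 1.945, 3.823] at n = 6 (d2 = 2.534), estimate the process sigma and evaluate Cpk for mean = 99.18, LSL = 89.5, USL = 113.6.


R_bar = (1.088 + 2.038 + 0.665 + 1.014 + 3.522 + 2.935 + 1.945 + 3.823) / 8 = 2.12875
sigma = R_bar / d2 = 2.12875 / 2.534 = 0.84007498
Cp = (USL - LSL)/(6*sigma) = (113.6 - 89.5)/(6*0.84007498) = 4.7813
Cpu = (113.6 - 99.18)/(3*0.84007498) = 5.7217
Cpl = (99.18 - 89.5)/(3*0.84007498) = 3.8409
Cpk = min(Cpu, Cpl) = 3.8409

3.8409


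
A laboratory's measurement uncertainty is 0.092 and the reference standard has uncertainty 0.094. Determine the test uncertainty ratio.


TUR = u_lab / u_ref
= 0.092 / 0.094
= 0.9787

0.9787


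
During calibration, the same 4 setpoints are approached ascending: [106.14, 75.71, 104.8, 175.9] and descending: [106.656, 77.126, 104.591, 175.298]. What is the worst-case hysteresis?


|106.14 - 106.656| = 0.5160
|75.71 - 77.126| = 1.4160
|104.8 - 104.591| = 0.2090
|175.9 - 175.298| = 0.6020
hysteresis = max(diffs) = 1.4160

1.4160


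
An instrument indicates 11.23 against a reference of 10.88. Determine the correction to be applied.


Correction = standard - reading
= 10.88 - 11.23
= -0.3500

-0.3500


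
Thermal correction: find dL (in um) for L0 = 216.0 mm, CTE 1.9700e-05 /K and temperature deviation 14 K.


dL = L * alpha * dT
= 216.0 * 1.9700e-05 * 14
= 0.0595728 mm
dL_um = 0.0595728 * 1000 = 59.5728 um

59.5728


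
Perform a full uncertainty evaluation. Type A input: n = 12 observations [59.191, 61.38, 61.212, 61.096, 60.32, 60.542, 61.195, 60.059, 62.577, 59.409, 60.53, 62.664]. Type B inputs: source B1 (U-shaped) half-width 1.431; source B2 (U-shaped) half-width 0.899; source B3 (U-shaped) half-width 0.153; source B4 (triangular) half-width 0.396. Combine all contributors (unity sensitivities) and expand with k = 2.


mean = (59.191 + 61.38 + 61.212 + 61.096 + 60.32 + 60.542 + 61.195 + 60.059 + 62.577 + 59.409 + 60.53 + 62.664) / 12 = 60.84791667
s = sqrt(sum((x - mean)^2)/(n-1)) = 1.0786003
u_A = s / sqrt(n) = 1.0786003 / sqrt(12) = 0.31136509
u_B1 = 1.431 / sqrt(2) = 1.0118698
u_B2 = 0.899 / sqrt(2) = 0.635689
u_B3 = 0.153 / sqrt(2) = 0.10818734
u_B4 = 0.396 / sqrt(6) = 0.16166632
uc = sqrt(0.31136509^2 + 1.0118698^2 + 0.635689^2 + 0.10818734^2 + 0.16166632^2) = 1.2501079
U = k * uc = 2 * 1.2501079
U = 2.5002

2.5002


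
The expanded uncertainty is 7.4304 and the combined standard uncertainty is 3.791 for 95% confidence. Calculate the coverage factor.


k = U / uc
k = 7.4304 / 3.791
k = 1.96

1.96


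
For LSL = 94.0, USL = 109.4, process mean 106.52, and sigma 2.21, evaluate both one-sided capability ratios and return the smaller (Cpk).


Cpu = (USL - mean) / (3*sigma) = (109.4 - 106.52) / (3*2.21) = 0.4344
Cpl = (mean - LSL) / (3*sigma) = (106.52 - 94.0) / (3*2.21) = 1.8884
Cpk = min(Cpu, Cpl) = 0.4344

0.4344


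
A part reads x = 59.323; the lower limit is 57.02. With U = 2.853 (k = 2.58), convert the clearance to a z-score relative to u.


u = U / k = 2.853 / 2.58 = 1.105814
margin = |LSL - x| = |57.02 - 59.323| = 2.303
z = margin / u = 2.303 / 1.105814
z = 2.0826

2.0826


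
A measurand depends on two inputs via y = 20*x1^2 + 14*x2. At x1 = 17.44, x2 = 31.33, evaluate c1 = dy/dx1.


y = 20*x1^2 + 14*x2
dy/dx1 = 2*20*x1
Evaluate at x1 = 17.44: c1 = 40 * 17.44
c1 = 697.6000

697.6000


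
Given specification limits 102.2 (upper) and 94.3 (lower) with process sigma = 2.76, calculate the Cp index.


Cp = (USL - LSL) / (6 * sigma)
= (102.2 - 94.3) / (6 * 2.76)
= 7.9000 / 16.5600
= 0.4771

0.4771


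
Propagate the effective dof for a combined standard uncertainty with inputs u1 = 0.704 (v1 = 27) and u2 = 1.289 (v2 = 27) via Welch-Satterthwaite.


uc = sqrt(u1^2 + u2^2) = sqrt(0.704^2 + 1.289^2) = 1.4687195
v_eff = uc^4 / (u1^4/v1 + u2^4/v2)
= 1.4687195^4 / (0.704^4/27 + 1.289^4/27)
= 4.6532399 / 0.11134397
v_eff = 41.7916

41.7916


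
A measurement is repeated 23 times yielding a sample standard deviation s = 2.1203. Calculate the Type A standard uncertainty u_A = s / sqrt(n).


u_A = s / sqrt(n)
u_A = 2.1203 / sqrt(23)
u_A = 2.1203 / 4.7958315
u_A = 0.4421

0.4421


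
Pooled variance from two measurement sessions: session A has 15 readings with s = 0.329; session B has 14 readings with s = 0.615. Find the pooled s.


s_p = sqrt(((n1-1)*s1^2 + (n2-1)*s2^2) / (n1+n2-2))
numerator = (15-1)*0.329^2 + (14-1)*0.615^2 = 1.515374 + 4.916925 = 6.432299
denominator = 15 + 14 - 2 = 27
s_p^2 = 6.432299 / 27 = 0.2382333
s_p = sqrt(0.2382333) = 0.4881

0.4881


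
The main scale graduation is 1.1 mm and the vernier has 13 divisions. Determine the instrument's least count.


LC = MSD / n_div
= 1.1 / 13
= 0.0846

0.0846


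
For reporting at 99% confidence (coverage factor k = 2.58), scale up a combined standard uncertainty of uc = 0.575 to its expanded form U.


U = k * uc
U = 2.58 * 0.575
U = 1.4835

1.4835


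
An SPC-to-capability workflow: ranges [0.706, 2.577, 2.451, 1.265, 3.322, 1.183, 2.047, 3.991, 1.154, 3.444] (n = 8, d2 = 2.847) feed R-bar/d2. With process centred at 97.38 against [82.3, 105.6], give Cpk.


R_bar = (0.706 + 2.577 + 2.451 + 1.265 + 3.322 + 1.183 + 2.047 + 3.991 + 1.154 + 3.444) / 10 = 2.214
sigma = R_bar / d2 = 2.214 / 2.847 = 0.7776607
Cp = (USL - LSL)/(6*sigma) = (105.6 - 82.3)/(6*0.7776607) = 4.9936
Cpu = (105.6 - 97.38)/(3*0.7776607) = 3.5234
Cpl = (97.38 - 82.3)/(3*0.7776607) = 6.4638
Cpk = min(Cpu, Cpl) = 3.5234

3.5234


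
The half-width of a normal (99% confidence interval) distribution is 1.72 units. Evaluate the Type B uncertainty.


u_B = half_width / 2.576
u_B = 1.72 / 2.576
u_B = 0.6677

0.6677


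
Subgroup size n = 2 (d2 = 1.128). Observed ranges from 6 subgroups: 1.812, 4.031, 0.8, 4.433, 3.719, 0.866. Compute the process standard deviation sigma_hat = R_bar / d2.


R_bar = (1.812 + 4.031 + 0.8 + 4.433 + 3.719 + 0.866) / 6
R_bar = 15.661 / 6 = 2.6101667
sigma_hat = R_bar / d2 = 2.6101667 / 1.128 = 2.3140

2.3140


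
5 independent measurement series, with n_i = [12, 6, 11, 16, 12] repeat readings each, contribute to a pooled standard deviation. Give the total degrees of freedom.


nu = sum_i (n_i - 1)
nu = ((12 - 1) + (6 - 1) + (11 - 1) + (16 - 1) + (12 - 1))
nu = 11 + 5 + 10 + 15 + 11
nu = 52

52


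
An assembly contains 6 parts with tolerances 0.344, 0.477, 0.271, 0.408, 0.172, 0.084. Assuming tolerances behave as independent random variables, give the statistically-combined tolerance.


RSS = sqrt(0.344^2 + 0.477^2 + 0.271^2 + 0.408^2 + 0.172^2 + 0.084^2)
= sqrt(0.62241)
= 0.7889

0.7889


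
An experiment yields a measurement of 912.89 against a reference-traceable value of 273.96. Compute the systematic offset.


Systematic error = measured - true
= 912.89 - 273.96
= 638.9300

638.9300


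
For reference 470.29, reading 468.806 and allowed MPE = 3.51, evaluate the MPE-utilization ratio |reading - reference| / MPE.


e = indication - reference = 468.806 - 470.29 = -1.4840
|e| = 1.4840
ratio = |e| / MPE = 1.4840 / 3.51
ratio = 0.4228

0.4228


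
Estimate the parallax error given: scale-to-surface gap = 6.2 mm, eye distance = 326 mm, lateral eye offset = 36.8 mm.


error = h * offset / d
= 6.2 * 36.8 / 326
= 0.6999

0.6999


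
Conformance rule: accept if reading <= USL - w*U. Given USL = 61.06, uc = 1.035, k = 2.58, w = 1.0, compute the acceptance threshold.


U = k * uc = 2.58 * 1.035 = 2.6703
guard band g = w * U = 1.0 * 2.6703 = 2.6703
AL = USL - g = 61.06 - 2.6703
AL = 58.3897

58.3897


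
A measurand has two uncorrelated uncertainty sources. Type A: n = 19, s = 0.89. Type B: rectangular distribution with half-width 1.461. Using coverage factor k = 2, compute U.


u_A = s / sqrt(n) = 0.89 / sqrt(19) = 0.20418
u_B = half_width / sqrt(3) = 1.461 / sqrt(3) = 0.84350874
uc = sqrt(u_A^2 + u_B^2) = sqrt(0.20418^2 + 0.84350874^2) = 0.86786892
U = k * uc = 2 * 0.86786892
U = 1.7357

1.7357


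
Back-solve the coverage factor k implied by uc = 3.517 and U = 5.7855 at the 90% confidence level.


k = U / uc
k = 5.7855 / 3.517
k = 1.645

1.645


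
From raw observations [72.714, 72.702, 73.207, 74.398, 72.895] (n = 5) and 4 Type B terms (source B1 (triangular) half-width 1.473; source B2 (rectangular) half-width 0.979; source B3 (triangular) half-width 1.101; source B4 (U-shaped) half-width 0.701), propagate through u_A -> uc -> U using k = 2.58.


mean = (72.714 + 72.702 + 73.207 + 74.398 + 72.895) / 5 = 73.1832
s = sqrt(sum((x - mean)^2)/(n-1)) = 0.70906043
u_A = s / sqrt(n) = 0.70906043 / sqrt(5) = 0.31710146
u_B1 = 1.473 / sqrt(6) = 0.60134973
u_B2 = 0.979 / sqrt(3) = 0.56522591
u_B3 = 1.101 / sqrt(6) = 0.44948137
u_B4 = 0.701 / sqrt(2) = 0.49568185
uc = sqrt(0.31710146^2 + 0.60134973^2 + 0.56522591^2 + 0.44948137^2 + 0.49568185^2) = 1.1087782
U = k * uc = 2.58 * 1.1087782
U = 2.8606

2.8606


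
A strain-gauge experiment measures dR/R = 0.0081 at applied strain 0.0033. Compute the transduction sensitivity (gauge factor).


GF = (dR/R) / epsilon
= 0.0081 / 0.0033
= 2.4545

2.4545


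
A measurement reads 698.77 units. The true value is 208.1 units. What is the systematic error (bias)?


Systematic error = measured - true
= 698.77 - 208.1
= 490.6700

490.6700


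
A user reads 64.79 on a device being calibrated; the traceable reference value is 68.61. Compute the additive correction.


Correction = standard - reading
= 68.61 - 64.79
= 3.8200

3.8200


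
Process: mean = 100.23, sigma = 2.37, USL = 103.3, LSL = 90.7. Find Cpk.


Cpu = (USL - mean) / (3*sigma) = (103.3 - 100.23) / (3*2.37) = 0.4318
Cpl = (mean - LSL) / (3*sigma) = (100.23 - 90.7) / (3*2.37) = 1.3404
Cpk = min(Cpu, Cpl) = 0.4318

0.4318


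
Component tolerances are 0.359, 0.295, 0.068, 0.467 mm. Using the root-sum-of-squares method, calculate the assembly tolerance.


RSS = sqrt(0.359^2 + 0.295^2 + 0.068^2 + 0.467^2)
= sqrt(0.438619)
= 0.6623

0.6623


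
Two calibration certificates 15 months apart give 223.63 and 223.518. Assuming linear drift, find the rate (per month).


rate = (v2 - v1) / months
= (223.518 - 223.63) / 15
= -0.1120 / 15
= -0.0075

-0.0075


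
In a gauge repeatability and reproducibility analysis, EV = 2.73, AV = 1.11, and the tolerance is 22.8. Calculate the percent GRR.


GRR = sqrt(EV^2 + AV^2) = sqrt(2.73^2 + 1.11^2) = 2.9470324
%GRR = GRR / tol * 100 = 2.9470324 / 22.8 * 100
%GRR = 12.9256

12.9256


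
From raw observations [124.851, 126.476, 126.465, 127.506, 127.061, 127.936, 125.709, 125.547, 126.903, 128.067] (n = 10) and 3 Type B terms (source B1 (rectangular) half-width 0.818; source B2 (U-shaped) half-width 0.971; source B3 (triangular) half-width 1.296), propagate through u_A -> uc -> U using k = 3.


mean = (124.851 + 126.476 + 126.465 + 127.506 + 127.061 + 127.936 + 125.709 + 125.547 + 126.903 + 128.067) / 10 = 126.6521
s = sqrt(sum((x - mean)^2)/(n-1)) = 1.0556882
u_A = s / sqrt(n) = 1.0556882 / sqrt(10) = 0.33383792
u_B1 = 0.818 / sqrt(3) = 0.47227252
u_B2 = 0.971 / sqrt(2) = 0.68660068
u_B3 = 1.296 / sqrt(6) = 0.52908978
uc = sqrt(0.33383792^2 + 0.47227252^2 + 0.68660068^2 + 0.52908978^2) = 1.0420391
U = k * uc = 3 * 1.0420391
U = 3.1261

3.1261


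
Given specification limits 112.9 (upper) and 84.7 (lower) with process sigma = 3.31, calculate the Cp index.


Cp = (USL - LSL) / (6 * sigma)
= (112.9 - 84.7) / (6 * 3.31)
= 28.2000 / 19.8600
= 1.4199

1.4199


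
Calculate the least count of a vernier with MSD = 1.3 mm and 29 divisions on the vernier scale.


LC = MSD / n_div
= 1.3 / 29
= 0.0448

0.0448


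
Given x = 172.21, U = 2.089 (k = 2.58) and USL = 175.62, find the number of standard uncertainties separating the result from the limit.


u = U / k = 2.089 / 2.58 = 0.80968992
margin = |USL - x| = |175.62 - 172.21| = 3.41
z = margin / u = 3.41 / 0.80968992
z = 4.2115

4.2115


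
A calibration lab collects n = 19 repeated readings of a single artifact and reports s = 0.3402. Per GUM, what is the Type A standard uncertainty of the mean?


u_A = s / sqrt(n)
u_A = 0.3402 / sqrt(19)
u_A = 0.3402 / 4.3588989
u_A = 0.0780

0.0780


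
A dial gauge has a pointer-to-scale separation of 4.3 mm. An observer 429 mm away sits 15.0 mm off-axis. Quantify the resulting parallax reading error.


error = h * offset / d
= 4.3 * 15.0 / 429
= 0.1503

0.1503


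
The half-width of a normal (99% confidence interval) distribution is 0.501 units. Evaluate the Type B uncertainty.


u_B = half_width / 2.576
u_B = 0.501 / 2.576
u_B = 0.1945

0.1945


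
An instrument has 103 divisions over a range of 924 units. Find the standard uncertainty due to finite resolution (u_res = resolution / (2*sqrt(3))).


resolution = range / divisions
resolution = 924 / 103 = 8.9708738
u_res = resolution / (2*sqrt(3))
u_res = 8.9708738 / 3.4641016
u_res = 2.5897

2.5897


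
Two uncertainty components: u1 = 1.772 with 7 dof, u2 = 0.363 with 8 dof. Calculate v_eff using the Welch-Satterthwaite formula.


uc = sqrt(u1^2 + u2^2) = sqrt(1.772^2 + 0.363^2) = 1.8087988
v_eff = uc^4 / (u1^4/v1 + u2^4/v2)
= 1.8087988^4 / (1.772^4/7 + 0.363^4/8)
= 10.704368 / 1.4106703
v_eff = 7.5881

7.5881


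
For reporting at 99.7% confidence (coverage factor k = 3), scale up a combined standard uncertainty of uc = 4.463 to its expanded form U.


U = k * uc
U = 3 * 4.463
U = 13.3890

13.3890


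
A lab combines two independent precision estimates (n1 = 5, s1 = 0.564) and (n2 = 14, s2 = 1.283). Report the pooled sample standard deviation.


s_p = sqrt(((n1-1)*s1^2 + (n2-1)*s2^2) / (n1+n2-2))
numerator = (5-1)*0.564^2 + (14-1)*1.283^2 = 1.272384 + 21.399157 = 22.671541
denominator = 5 + 14 - 2 = 17
s_p^2 = 22.671541 / 17 = 1.3336201
s_p = sqrt(1.3336201) = 1.1548

1.1548


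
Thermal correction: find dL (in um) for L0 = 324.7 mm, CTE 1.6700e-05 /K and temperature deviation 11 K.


dL = L * alpha * dT
= 324.7 * 1.6700e-05 * 11
= 0.0596474 mm
dL_um = 0.0596474 * 1000 = 59.6474 um

59.6474


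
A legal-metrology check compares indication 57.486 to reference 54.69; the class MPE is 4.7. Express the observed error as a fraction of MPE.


e = indication - reference = 57.486 - 54.69 = 2.7960
|e| = 2.7960
ratio = |e| / MPE = 2.7960 / 4.7
ratio = 0.5949

0.5949


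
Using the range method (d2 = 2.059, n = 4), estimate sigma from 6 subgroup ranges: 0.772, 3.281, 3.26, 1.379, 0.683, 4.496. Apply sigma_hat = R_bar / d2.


R_bar = (0.772 + 3.281 + 3.26 + 1.379 + 0.683 + 4.496) / 6
R_bar = 13.871 / 6 = 2.3118333
sigma_hat = R_bar / d2 = 2.3118333 / 2.059 = 1.1228

1.1228


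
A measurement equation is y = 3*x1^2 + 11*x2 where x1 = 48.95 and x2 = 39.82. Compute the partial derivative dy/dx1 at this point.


y = 3*x1^2 + 11*x2
dy/dx1 = 2*3*x1
Evaluate at x1 = 48.95: c1 = 6 * 48.95
c1 = 293.7000

293.7000


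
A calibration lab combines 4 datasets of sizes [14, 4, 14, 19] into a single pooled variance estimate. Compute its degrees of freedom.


nu = sum_i (n_i - 1)
nu = ((14 - 1) + (4 - 1) + (14 - 1) + (19 - 1))
nu = 13 + 3 + 13 + 18
nu = 47

47


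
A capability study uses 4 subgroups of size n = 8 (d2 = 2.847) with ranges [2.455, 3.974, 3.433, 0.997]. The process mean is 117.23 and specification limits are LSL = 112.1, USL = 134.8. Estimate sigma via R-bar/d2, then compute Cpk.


R_bar = (2.455 + 3.974 + 3.433 + 0.997) / 4 = 2.71475
sigma = R_bar / d2 = 2.71475 / 2.847 = 0.95354759
Cp = (USL - LSL)/(6*sigma) = (134.8 - 112.1)/(6*0.95354759) = 3.9676
Cpu = (134.8 - 117.23)/(3*0.95354759) = 6.1420
Cpl = (117.23 - 112.1)/(3*0.95354759) = 1.7933
Cpk = min(Cpu, Cpl) = 1.7933

1.7933


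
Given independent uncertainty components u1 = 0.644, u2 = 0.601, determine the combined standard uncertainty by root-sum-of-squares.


uc = sqrt(0.644^2 + 0.601^2)
uc = sqrt(0.775937)
uc = 0.8809

0.8809


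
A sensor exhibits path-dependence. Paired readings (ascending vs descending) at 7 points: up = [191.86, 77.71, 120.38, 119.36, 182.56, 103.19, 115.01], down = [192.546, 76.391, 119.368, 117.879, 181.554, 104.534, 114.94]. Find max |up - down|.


|191.86 - 192.546| = 0.6860
|77.71 - 76.391| = 1.3190
|120.38 - 119.368| = 1.0120
|119.36 - 117.879| = 1.4810
|182.56 - 181.554| = 1.0060
|103.19 - 104.534| = 1.3440
|115.01 - 114.94| = 0.0700
hysteresis = max(diffs) = 1.4810

1.4810


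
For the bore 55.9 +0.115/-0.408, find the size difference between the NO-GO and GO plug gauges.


GO = nominal - lower_tol (smallest hole = maximum material condition)
GO = 55.9 - 0.408 = 55.492
NO-GO = nominal + upper_tol (largest hole = least material condition)
NO-GO = 55.9 + 0.115 = 56.015
spread = NO-GO - GO = 56.015 - 55.492 = 0.5230

0.5230


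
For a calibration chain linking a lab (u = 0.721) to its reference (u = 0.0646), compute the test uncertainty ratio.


TUR = u_lab / u_ref
= 0.721 / 0.0646
= 11.1610

11.1610


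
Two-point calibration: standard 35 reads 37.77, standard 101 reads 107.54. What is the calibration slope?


slope = (y2 - y1) / (x2 - x1)
= (107.54 - 37.77) / (101 - 35)
= 69.7700 / 66
= 1.0571

1.0571


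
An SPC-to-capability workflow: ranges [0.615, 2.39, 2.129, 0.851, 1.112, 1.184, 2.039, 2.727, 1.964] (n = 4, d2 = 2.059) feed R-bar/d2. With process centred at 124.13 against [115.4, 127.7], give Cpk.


R_bar = (0.615 + 2.39 + 2.129 + 0.851 + 1.112 + 1.184 + 2.039 + 2.727 + 1.964) / 9 = 1.6678889
sigma = R_bar / d2 = 1.6678889 / 2.059 = 0.81004803
Cp = (USL - LSL)/(6*sigma) = (127.7 - 115.4)/(6*0.81004803) = 2.5307
Cpu = (127.7 - 124.13)/(3*0.81004803) = 1.4690
Cpl = (124.13 - 115.4)/(3*0.81004803) = 3.5924
Cpk = min(Cpu, Cpl) = 1.4690

1.4690


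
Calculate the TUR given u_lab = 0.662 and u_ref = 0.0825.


TUR = u_lab / u_ref
= 0.662 / 0.0825
= 8.0242

8.0242


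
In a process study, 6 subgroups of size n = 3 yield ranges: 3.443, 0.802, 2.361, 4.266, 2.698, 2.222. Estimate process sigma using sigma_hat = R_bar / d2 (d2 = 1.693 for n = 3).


R_bar = (3.443 + 0.802 + 2.361 + 4.266 + 2.698 + 2.222) / 6
R_bar = 15.792 / 6 = 2.632
sigma_hat = R_bar / d2 = 2.632 / 1.693 = 1.5546

1.5546


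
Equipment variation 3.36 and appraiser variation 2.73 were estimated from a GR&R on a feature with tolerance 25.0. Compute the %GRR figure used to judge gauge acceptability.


GRR = sqrt(EV^2 + AV^2) = sqrt(3.36^2 + 2.73^2) = 4.3292609
%GRR = GRR / tol * 100 = 4.3292609 / 25.0 * 100
%GRR = 17.3170

17.3170


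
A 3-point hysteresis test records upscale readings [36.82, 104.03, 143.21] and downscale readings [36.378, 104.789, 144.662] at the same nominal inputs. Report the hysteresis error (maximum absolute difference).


|36.82 - 36.378| = 0.4420
|104.03 - 104.789| = 0.7590
|143.21 - 144.662| = 1.4520
hysteresis = max(diffs) = 1.4520

1.4520


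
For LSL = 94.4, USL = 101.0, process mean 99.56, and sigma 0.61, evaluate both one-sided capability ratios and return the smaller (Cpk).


Cpu = (USL - mean) / (3*sigma) = (101.0 - 99.56) / (3*0.61) = 0.7869
Cpl = (mean - LSL) / (3*sigma) = (99.56 - 94.4) / (3*0.61) = 2.8197
Cpk = min(Cpu, Cpl) = 0.7869

0.7869


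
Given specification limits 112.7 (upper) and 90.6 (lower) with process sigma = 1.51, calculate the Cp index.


Cp = (USL - LSL) / (6 * sigma)
= (112.7 - 90.6) / (6 * 1.51)
= 22.1000 / 9.0600
= 2.4393

2.4393


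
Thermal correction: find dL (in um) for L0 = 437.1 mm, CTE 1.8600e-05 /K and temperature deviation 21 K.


dL = L * alpha * dT
= 437.1 * 1.8600e-05 * 21
= 0.1707313 mm
dL_um = 0.1707313 * 1000 = 170.7313 um

170.7313


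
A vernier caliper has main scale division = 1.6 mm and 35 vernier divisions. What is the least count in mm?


LC = MSD / n_div
= 1.6 / 35
= 0.0457

0.0457


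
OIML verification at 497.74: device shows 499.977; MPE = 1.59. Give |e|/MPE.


e = indication - reference = 499.977 - 497.74 = 2.2370
|e| = 2.2370
ratio = |e| / MPE = 2.2370 / 1.59
ratio = 1.4069

1.4069


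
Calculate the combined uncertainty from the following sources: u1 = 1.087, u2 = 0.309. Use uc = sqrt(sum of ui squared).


uc = sqrt(1.087^2 + 0.309^2)
uc = sqrt(1.27705)
uc = 1.1301

1.1301


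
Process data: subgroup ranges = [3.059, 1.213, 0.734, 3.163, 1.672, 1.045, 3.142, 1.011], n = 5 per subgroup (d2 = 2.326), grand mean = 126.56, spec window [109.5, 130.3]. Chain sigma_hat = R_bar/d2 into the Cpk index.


R_bar = (3.059 + 1.213 + 0.734 + 3.163 + 1.672 + 1.045 + 3.142 + 1.011) / 8 = 1.879875
sigma = R_bar / d2 = 1.879875 / 2.326 = 0.80820077
Cp = (USL - LSL)/(6*sigma) = (130.3 - 109.5)/(6*0.80820077) = 4.2894
Cpu = (130.3 - 126.56)/(3*0.80820077) = 1.5425
Cpl = (126.56 - 109.5)/(3*0.80820077) = 7.0362
Cpk = min(Cpu, Cpl) = 1.5425

1.5425


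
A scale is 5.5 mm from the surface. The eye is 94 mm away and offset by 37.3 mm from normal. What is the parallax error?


error = h * offset / d
= 5.5 * 37.3 / 94
= 2.1824

2.1824


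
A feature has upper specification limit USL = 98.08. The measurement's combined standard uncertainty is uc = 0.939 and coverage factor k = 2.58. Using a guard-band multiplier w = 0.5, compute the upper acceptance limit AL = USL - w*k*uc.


U = k * uc = 2.58 * 0.939 = 2.42262
guard band g = w * U = 0.5 * 2.42262 = 1.21131
AL = USL - g = 98.08 - 1.21131
AL = 96.8687

96.8687


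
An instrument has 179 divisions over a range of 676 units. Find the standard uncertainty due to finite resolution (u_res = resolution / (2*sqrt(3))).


resolution = range / divisions
resolution = 676 / 179 = 3.7765363
u_res = resolution / (2*sqrt(3))
u_res = 3.7765363 / 3.4641016
u_res = 1.0902

1.0902


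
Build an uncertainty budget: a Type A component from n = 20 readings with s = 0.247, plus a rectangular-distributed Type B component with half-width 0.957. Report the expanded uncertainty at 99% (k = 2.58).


u_A = s / sqrt(n) = 0.247 / sqrt(20) = 0.055230879
u_B = half_width / sqrt(3) = 0.957 / sqrt(3) = 0.55252421
uc = sqrt(u_A^2 + u_B^2) = sqrt(0.055230879^2 + 0.55252421^2) = 0.55527782
U = k * uc = 2.58 * 0.55527782
U = 1.4326

1.4326


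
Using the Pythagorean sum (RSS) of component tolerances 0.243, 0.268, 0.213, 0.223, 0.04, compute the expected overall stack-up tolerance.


RSS = sqrt(0.243^2 + 0.268^2 + 0.213^2 + 0.223^2 + 0.04^2)
= sqrt(0.227571)
= 0.4770

0.4770


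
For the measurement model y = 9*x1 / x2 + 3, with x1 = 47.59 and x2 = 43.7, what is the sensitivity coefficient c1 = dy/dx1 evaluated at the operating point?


y = 9*x1 / x2 + 3
dy/dx1 = 9/x2
Evaluate at x2 = 43.7: c1 = 9 / 43.7
c1 = 0.2059

0.2059


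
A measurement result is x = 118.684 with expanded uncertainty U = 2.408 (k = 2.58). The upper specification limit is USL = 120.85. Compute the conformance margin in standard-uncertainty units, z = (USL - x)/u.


u = U / k = 2.408 / 2.58 = 0.93333333
margin = |USL - x| = |120.85 - 118.684| = 2.166
z = margin / u = 2.166 / 0.93333333
z = 2.3207

2.3207


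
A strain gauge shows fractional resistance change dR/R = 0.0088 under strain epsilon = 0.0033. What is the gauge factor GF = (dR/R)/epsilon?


GF = (dR/R) / epsilon
= 0.0088 / 0.0033
= 2.6667

2.6667


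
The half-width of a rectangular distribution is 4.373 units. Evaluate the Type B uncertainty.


u_B = half_width / sqrt(3)
u_B = 4.373 / 1.7320508
u_B = 2.5248

2.5248


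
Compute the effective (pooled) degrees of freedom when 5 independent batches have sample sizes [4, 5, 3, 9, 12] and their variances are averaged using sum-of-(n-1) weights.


nu = sum_i (n_i - 1)
nu = ((4 - 1) + (5 - 1) + (3 - 1) + (9 - 1) + (12 - 1))
nu = 3 + 4 + 2 + 8 + 11
nu = 28

28


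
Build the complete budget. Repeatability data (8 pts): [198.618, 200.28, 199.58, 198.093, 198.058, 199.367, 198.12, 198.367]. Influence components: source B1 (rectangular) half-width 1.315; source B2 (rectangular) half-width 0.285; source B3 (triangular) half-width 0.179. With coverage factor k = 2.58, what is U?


mean = (198.618 + 200.28 + 199.58 + 198.093 + 198.058 + 199.367 + 198.12 + 198.367) / 8 = 198.810375
s = sqrt(sum((x - mean)^2)/(n-1)) = 0.83262527
u_A = s / sqrt(n) = 0.83262527 / sqrt(8) = 0.29437749
u_B1 = 1.315 / sqrt(3) = 0.7592156
u_B2 = 0.285 / sqrt(3) = 0.16454483
u_B3 = 0.179 / sqrt(6) = 0.073076444
uc = sqrt(0.29437749^2 + 0.7592156^2 + 0.16454483^2 + 0.073076444^2) = 0.8339554
U = k * uc = 2.58 * 0.8339554
U = 2.1516

2.1516


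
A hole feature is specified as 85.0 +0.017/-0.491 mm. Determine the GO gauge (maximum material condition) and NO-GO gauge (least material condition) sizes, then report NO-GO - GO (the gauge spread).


GO = nominal - lower_tol (smallest hole = maximum material condition)
GO = 85.0 - 0.491 = 84.509
NO-GO = nominal + upper_tol (largest hole = least material condition)
NO-GO = 85.0 + 0.017 = 85.017
spread = NO-GO - GO = 85.017 - 84.509 = 0.5080

0.5080


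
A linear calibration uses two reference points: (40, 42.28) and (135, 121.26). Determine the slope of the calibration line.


slope = (y2 - y1) / (x2 - x1)
= (121.26 - 42.28) / (135 - 40)
= 78.9800 / 95
= 0.8314

0.8314


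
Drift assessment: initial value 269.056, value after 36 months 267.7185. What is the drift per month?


rate = (v2 - v1) / months
= (267.7185 - 269.056) / 36
= -1.3375 / 36
= -0.0372

-0.0372


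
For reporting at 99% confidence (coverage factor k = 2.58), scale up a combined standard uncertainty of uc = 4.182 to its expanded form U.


U = k * uc
U = 2.58 * 4.182
U = 10.7896

10.7896


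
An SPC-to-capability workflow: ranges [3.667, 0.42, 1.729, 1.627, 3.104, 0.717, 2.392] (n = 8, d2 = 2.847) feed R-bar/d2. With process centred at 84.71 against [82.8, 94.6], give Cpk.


R_bar = (3.667 + 0.42 + 1.729 + 1.627 + 3.104 + 0.717 + 2.392) / 7 = 1.9508571
sigma = R_bar / d2 = 1.9508571 / 2.847 = 0.68523256
Cp = (USL - LSL)/(6*sigma) = (94.6 - 82.8)/(6*0.68523256) = 2.8701
Cpu = (94.6 - 84.71)/(3*0.68523256) = 4.8110
Cpl = (84.71 - 82.8)/(3*0.68523256) = 0.9291
Cpk = min(Cpu, Cpl) = 0.9291

0.9291


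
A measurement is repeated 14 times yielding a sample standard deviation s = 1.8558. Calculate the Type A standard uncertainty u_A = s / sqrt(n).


u_A = s / sqrt(n)
u_A = 1.8558 / sqrt(14)
u_A = 1.8558 / 3.7416574
u_A = 0.4960

0.4960


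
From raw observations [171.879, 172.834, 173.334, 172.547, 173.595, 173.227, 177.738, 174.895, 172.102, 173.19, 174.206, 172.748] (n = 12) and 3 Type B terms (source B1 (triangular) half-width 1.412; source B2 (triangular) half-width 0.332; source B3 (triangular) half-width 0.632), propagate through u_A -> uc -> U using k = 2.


mean = (171.879 + 172.834 + 173.334 + 172.547 + 173.595 + 173.227 + 177.738 + 174.895 + 172.102 + 173.19 + 174.206 + 172.748) / 12 = 173.5245833
s = sqrt(sum((x - mean)^2)/(n-1)) = 1.5697243
u_A = s / sqrt(n) = 1.5697243 / sqrt(12) = 0.45314037
u_B1 = 1.412 / sqrt(6) = 0.57644659
u_B2 = 0.332 / sqrt(6) = 0.13553843
u_B3 = 0.632 / sqrt(6) = 0.25801292
uc = sqrt(0.45314037^2 + 0.57644659^2 + 0.13553843^2 + 0.25801292^2) = 0.78902991
U = k * uc = 2 * 0.78902991
U = 1.5781

1.5781


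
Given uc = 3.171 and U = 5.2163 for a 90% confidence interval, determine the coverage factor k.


k = U / uc
k = 5.2163 / 3.171
k = 1.645

1.645


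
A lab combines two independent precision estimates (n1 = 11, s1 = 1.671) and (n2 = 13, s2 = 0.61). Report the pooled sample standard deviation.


s_p = sqrt(((n1-1)*s1^2 + (n2-1)*s2^2) / (n1+n2-2))
numerator = (11-1)*1.671^2 + (13-1)*0.61^2 = 27.92241 + 4.4652 = 32.38761
denominator = 11 + 13 - 2 = 22
s_p^2 = 32.38761 / 22 = 1.4721641
s_p = sqrt(1.4721641) = 1.2133

1.2133


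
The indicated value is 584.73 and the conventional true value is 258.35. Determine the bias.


Systematic error = measured - true
= 584.73 - 258.35
= 326.3800

326.3800


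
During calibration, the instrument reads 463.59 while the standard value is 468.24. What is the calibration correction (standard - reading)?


Correction = standard - reading
= 468.24 - 463.59
= 4.6500

4.6500


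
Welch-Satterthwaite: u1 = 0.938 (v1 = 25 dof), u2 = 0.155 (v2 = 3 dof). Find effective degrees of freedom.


uc = sqrt(u1^2 + u2^2) = sqrt(0.938^2 + 0.155^2) = 0.95072025
v_eff = uc^4 / (u1^4/v1 + u2^4/v2)
= 0.95072025^4 / (0.938^4/25 + 0.155^4/3)
= 0.81697916 / 0.031157419
v_eff = 26.2210

26.2210


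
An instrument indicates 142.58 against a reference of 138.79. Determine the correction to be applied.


Correction = standard - reading
= 138.79 - 142.58
= -3.7900

-3.7900


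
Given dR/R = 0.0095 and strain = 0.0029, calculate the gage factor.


GF = (dR/R) / epsilon
= 0.0095 / 0.0029
= 3.2759

3.2759


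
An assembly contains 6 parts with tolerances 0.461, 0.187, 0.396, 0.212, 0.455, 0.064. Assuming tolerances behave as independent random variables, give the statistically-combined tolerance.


RSS = sqrt(0.461^2 + 0.187^2 + 0.396^2 + 0.212^2 + 0.455^2 + 0.064^2)
= sqrt(0.660371)
= 0.8126

0.8126


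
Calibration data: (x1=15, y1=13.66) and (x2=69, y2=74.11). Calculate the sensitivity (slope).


slope = (y2 - y1) / (x2 - x1)
= (74.11 - 13.66) / (69 - 15)
= 60.4500 / 54
= 1.1194

1.1194


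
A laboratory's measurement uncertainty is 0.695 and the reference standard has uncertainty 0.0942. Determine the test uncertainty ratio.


TUR = u_lab / u_ref
= 0.695 / 0.0942
= 7.3779

7.3779


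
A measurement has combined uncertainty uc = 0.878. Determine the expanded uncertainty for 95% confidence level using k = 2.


U = k * uc
U = 2 * 0.878
U = 1.7560

1.7560


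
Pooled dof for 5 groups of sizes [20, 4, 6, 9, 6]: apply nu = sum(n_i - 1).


nu = sum_i (n_i - 1)
nu = ((20 - 1) + (4 - 1) + (6 - 1) + (9 - 1) + (6 - 1))
nu = 19 + 3 + 5 + 8 + 5
nu = 40

40


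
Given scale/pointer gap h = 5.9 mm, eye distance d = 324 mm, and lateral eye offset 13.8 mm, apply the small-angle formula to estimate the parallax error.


error = h * offset / d
= 5.9 * 13.8 / 324
= 0.2513

0.2513


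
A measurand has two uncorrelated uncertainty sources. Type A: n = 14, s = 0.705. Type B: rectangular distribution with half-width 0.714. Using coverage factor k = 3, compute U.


u_A = s / sqrt(n) = 0.705 / sqrt(14) = 0.18841918
u_B = half_width / sqrt(3) = 0.714 / sqrt(3) = 0.41222809
uc = sqrt(u_A^2 + u_B^2) = sqrt(0.18841918^2 + 0.41222809^2) = 0.45324804
U = k * uc = 3 * 0.45324804
U = 1.3597

1.3597


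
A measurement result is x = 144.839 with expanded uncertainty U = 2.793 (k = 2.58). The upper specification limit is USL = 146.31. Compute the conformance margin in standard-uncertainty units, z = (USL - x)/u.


u = U / k = 2.793 / 2.58 = 1.0825581
margin = |USL - x| = |146.31 - 144.839| = 1.471
z = margin / u = 1.471 / 1.0825581
z = 1.3588

1.3588


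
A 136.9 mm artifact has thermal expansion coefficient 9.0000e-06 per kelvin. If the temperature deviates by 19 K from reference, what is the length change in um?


dL = L * alpha * dT
= 136.9 * 9.0000e-06 * 19
= 0.0234099 mm
dL_um = 0.0234099 * 1000 = 23.4099 um

23.4099


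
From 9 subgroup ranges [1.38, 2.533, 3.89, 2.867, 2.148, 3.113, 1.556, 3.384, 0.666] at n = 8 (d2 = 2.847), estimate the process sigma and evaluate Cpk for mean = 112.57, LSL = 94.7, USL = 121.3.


R_bar = (1.38 + 2.533 + 3.89 + 2.867 + 2.148 + 3.113 + 1.556 + 3.384 + 0.666) / 9 = 2.393
sigma = R_bar / d2 = 2.393 / 2.847 = 0.8405339
Cp = (USL - LSL)/(6*sigma) = (121.3 - 94.7)/(6*0.8405339) = 5.2744
Cpu = (121.3 - 112.57)/(3*0.8405339) = 3.4621
Cpl = (112.57 - 94.7)/(3*0.8405339) = 7.0868
Cpk = min(Cpu, Cpl) = 3.4621

3.4621


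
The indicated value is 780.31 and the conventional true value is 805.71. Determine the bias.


Systematic error = measured - true
= 780.31 - 805.71
= -25.4000

-25.4000


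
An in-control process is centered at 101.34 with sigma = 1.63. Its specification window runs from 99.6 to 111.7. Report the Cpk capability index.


Cpu = (USL - mean) / (3*sigma) = (111.7 - 101.34) / (3*1.63) = 2.1186
Cpl = (mean - LSL) / (3*sigma) = (101.34 - 99.6) / (3*1.63) = 0.3558
Cpk = min(Cpu, Cpl) = 0.3558

0.3558


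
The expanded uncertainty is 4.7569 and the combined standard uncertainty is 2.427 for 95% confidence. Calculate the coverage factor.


k = U / uc
k = 4.7569 / 2.427
k = 1.96

1.96


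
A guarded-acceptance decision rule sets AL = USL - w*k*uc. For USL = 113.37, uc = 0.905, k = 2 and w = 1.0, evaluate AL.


U = k * uc = 2 * 0.905 = 1.81
guard band g = w * U = 1.0 * 1.81 = 1.81
AL = USL - g = 113.37 - 1.81
AL = 111.5600

111.5600


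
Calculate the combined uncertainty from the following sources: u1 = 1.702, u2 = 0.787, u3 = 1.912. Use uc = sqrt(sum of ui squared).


uc = sqrt(1.702^2 + 0.787^2 + 1.912^2)
uc = sqrt(7.171917)
uc = 2.6780

2.6780


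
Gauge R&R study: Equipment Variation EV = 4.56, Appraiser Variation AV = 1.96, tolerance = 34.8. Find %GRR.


GRR = sqrt(EV^2 + AV^2) = sqrt(4.56^2 + 1.96^2) = 4.9633859
%GRR = GRR / tol * 100 = 4.9633859 / 34.8 * 100
%GRR = 14.2626

14.2626


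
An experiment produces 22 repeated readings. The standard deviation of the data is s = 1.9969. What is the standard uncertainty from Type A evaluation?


u_A = s / sqrt(n)
u_A = 1.9969 / sqrt(22)
u_A = 1.9969 / 4.6904158
u_A = 0.4257

0.4257


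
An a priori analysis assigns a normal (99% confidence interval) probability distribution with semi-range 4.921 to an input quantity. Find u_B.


u_B = half_width / 2.576
u_B = 4.921 / 2.576
u_B = 1.9103

1.9103


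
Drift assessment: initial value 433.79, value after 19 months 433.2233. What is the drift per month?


rate = (v2 - v1) / months
= (433.2233 - 433.79) / 19
= -0.5667 / 19
= -0.0298

-0.0298


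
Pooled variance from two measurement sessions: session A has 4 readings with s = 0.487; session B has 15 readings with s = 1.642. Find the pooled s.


s_p = sqrt(((n1-1)*s1^2 + (n2-1)*s2^2) / (n1+n2-2))
numerator = (4-1)*0.487^2 + (15-1)*1.642^2 = 0.711507 + 37.746296 = 38.457803
denominator = 4 + 15 - 2 = 17
s_p^2 = 38.457803 / 17 = 2.2622237
s_p = sqrt(2.2622237) = 1.5041

1.5041


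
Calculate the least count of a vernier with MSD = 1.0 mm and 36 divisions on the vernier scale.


LC = MSD / n_div
= 1.0 / 36
= 0.0278

0.0278


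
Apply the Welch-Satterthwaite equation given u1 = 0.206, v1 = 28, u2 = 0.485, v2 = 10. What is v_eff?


uc = sqrt(u1^2 + u2^2) = sqrt(0.206^2 + 0.485^2) = 0.52693548
v_eff = uc^4 / (u1^4/v1 + u2^4/v2)
= 0.52693548^4 / (0.206^4/28 + 0.485^4/10)
= 0.077095631 / 0.0055973949
v_eff = 13.7735

13.7735


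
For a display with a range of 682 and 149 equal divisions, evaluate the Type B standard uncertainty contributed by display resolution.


resolution = range / divisions
resolution = 682 / 149 = 4.5771812
u_res = resolution / (2*sqrt(3))
u_res = 4.5771812 / 3.4641016
u_res = 1.3213

1.3213


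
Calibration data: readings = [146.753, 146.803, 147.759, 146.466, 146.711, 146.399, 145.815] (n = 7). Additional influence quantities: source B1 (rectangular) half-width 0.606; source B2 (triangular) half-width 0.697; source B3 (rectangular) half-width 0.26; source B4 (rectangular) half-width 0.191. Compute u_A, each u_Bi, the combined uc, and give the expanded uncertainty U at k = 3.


mean = (146.753 + 146.803 + 147.759 + 146.466 + 146.711 + 146.399 + 145.815) / 7 = 146.6722857
s = sqrt(sum((x - mean)^2)/(n-1)) = 0.58569409
u_A = s / sqrt(n) = 0.58569409 / sqrt(7) = 0.22137156
u_B1 = 0.606 / sqrt(3) = 0.34987426
u_B2 = 0.697 / sqrt(6) = 0.28454906
u_B3 = 0.26 / sqrt(3) = 0.15011107
u_B4 = 0.191 / sqrt(3) = 0.1102739
uc = sqrt(0.22137156^2 + 0.34987426^2 + 0.28454906^2 + 0.15011107^2 + 0.1102739^2) = 0.53579772
U = k * uc = 3 * 0.53579772
U = 1.6074

1.6074


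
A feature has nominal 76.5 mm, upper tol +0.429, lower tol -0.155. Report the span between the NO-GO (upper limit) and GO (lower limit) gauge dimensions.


GO = nominal - lower_tol (smallest hole = maximum material condition)
GO = 76.5 - 0.155 = 76.345
NO-GO = nominal + upper_tol (largest hole = least material condition)
NO-GO = 76.5 + 0.429 = 76.929
spread = NO-GO - GO = 76.929 - 76.345 = 0.5840

0.5840


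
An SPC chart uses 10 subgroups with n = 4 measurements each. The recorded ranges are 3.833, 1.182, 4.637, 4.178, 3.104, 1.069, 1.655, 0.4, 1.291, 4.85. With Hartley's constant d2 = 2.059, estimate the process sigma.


R_bar = (3.833 + 1.182 + 4.637 + 4.178 + 3.104 + 1.069 + 1.655 + 0.4 + 1.291 + 4.85) / 10
R_bar = 26.199 / 10 = 2.6199
sigma_hat = R_bar / d2 = 2.6199 / 2.059 = 1.2724

1.2724


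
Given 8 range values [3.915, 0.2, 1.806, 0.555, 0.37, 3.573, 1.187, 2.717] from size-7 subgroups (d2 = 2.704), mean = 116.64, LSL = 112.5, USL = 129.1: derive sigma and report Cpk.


R_bar = (3.915 + 0.2 + 1.806 + 0.555 + 0.37 + 3.573 + 1.187 + 2.717) / 8 = 1.790375
sigma = R_bar / d2 = 1.790375 / 2.704 = 0.66212093
Cp = (USL - LSL)/(6*sigma) = (129.1 - 112.5)/(6*0.66212093) = 4.1785
Cpu = (129.1 - 116.64)/(3*0.66212093) = 6.2728
Cpl = (116.64 - 112.5)/(3*0.66212093) = 2.0842
Cpk = min(Cpu, Cpl) = 2.0842

2.0842


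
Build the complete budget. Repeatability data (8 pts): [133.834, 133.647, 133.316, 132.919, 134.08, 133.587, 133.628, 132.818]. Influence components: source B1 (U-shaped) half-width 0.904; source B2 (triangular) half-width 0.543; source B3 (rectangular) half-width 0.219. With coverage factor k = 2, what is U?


mean = (133.834 + 133.647 + 133.316 + 132.919 + 134.08 + 133.587 + 133.628 + 132.818) / 8 = 133.478625
s = sqrt(sum((x - mean)^2)/(n-1)) = 0.4353002
u_A = s / sqrt(n) = 0.4353002 / sqrt(8) = 0.15390186
u_B1 = 0.904 / sqrt(2) = 0.63922453
u_B2 = 0.543 / sqrt(6) = 0.22167882
u_B3 = 0.219 / sqrt(3) = 0.12643971
uc = sqrt(0.15390186^2 + 0.63922453^2 + 0.22167882^2 + 0.12643971^2) = 0.7052817
U = k * uc = 2 * 0.7052817
U = 1.4106

1.4106


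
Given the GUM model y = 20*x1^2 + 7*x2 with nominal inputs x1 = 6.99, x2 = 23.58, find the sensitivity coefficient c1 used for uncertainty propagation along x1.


y = 20*x1^2 + 7*x2
dy/dx1 = 2*20*x1
Evaluate at x1 = 6.99: c1 = 40 * 6.99
c1 = 279.6000

279.6000


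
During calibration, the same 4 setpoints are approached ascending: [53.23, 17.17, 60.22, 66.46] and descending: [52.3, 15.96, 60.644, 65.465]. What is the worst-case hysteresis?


|53.23 - 52.3| = 0.9300
|17.17 - 15.96| = 1.2100
|60.22 - 60.644| = 0.4240
|66.46 - 65.465| = 0.9950
hysteresis = max(diffs) = 1.2100

1.2100


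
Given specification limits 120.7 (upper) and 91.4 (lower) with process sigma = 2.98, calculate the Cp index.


Cp = (USL - LSL) / (6 * sigma)
= (120.7 - 91.4) / (6 * 2.98)
= 29.3000 / 17.8800
= 1.6387

1.6387
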